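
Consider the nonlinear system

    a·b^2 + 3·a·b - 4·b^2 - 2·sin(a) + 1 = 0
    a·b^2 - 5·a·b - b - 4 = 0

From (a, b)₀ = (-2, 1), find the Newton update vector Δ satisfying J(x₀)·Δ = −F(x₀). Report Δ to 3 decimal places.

(0.169, -0.465)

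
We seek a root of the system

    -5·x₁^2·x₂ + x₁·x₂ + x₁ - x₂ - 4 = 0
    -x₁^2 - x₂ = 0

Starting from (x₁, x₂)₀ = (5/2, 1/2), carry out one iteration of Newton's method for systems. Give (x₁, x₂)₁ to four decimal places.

(1.1611, 0.4446)

At (5/2, 1/2): F = (-16.3750, -6.7500).
Jacobian J = [[-10·x₁·x₂ + x₂ + 1, -5·x₁^2 + x₁ - 1], [-2·x₁, -1]].
At the point, J = [[-11.0000, -29.7500], [-5.0000, -1.0000]] (det J = -137.7500).
Solving J·Δ = −F gives Δ = (-1.3389, -0.0554).
Then the next iterate is (x₁, x₂)₁ = (1.1611, 0.4446).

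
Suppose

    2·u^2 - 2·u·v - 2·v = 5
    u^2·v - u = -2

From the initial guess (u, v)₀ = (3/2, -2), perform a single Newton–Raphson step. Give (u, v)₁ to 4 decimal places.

At (3/2, -2): F = (9.5000, -4.0000).
Jacobian J = [[4·u - 2·v, -2·u - 2], [2·u·v - 1, u^2]].
At the point, J = [[10.0000, -5.0000], [-7.0000, 2.2500]] (det J = -12.5000).
Solving J·Δ = −F gives Δ = (0.1100, 2.1200).
Then the next iterate is (u, v)₁ = (1.6100, 0.1200).

(1.6100, 0.1200)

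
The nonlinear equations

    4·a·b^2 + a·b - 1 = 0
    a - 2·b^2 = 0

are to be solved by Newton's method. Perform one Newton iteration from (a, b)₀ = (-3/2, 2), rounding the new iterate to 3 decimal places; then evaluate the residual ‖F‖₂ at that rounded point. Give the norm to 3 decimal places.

7.097

At (-3/2, 2): F = (-28.000, -9.500).
Jacobian J = [[4·b^2 + b, 8·a·b + a], [1, -4·b]].
At the point, J = [[18.000, -25.500], [1.000, -8.000]] (det J = -118.500).
Solving J·Δ = −F gives Δ = (-0.154, -1.207).
Then the next iterate is (a, b)₁ = (-1.654, 0.793).
Re-evaluating at (-1.654, 0.793): F = (-6.47209, -2.91170), so ‖F‖₂ = 7.097.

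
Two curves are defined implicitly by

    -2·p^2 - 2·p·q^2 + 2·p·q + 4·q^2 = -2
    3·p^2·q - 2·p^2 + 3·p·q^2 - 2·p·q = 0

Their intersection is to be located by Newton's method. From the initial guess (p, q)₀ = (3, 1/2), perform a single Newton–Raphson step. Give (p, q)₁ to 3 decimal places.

(1.843, 0.550)

At (3, 1/2): F = (-13.500, -5.250).
Jacobian J = [[-4·p - 2·q^2 + 2·q, -4·p·q + 2·p + 8·q], [6·p·q - 4·p + 3·q^2 - 2·q, 3·p^2 + 6·p·q - 2·p]].
At the point, J = [[-11.500, 4.000], [-3.250, 30.000]] (det J = -332.000).
Solving J·Δ = −F gives Δ = (-1.157, 0.050).
Then the next iterate is (p, q)₁ = (1.843, 0.550).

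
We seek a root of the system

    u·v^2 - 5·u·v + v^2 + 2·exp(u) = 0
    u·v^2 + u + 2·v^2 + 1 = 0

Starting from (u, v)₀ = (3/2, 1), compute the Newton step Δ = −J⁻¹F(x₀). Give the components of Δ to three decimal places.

(-1.075, -0.550)

At (3/2, 1): F = (3.96338, 6.000).
Jacobian J = [[v^2 - 5·v + 2·exp(u), 2·u·v - 5·u + 2·v], [v^2 + 1, 2·u·v + 4·v]].
At the point, J = [[4.96338, -2.500], [2.000, 7.000]] (det J = 39.74365).
Solving J·Δ = −F gives Δ = (-1.075, -0.550).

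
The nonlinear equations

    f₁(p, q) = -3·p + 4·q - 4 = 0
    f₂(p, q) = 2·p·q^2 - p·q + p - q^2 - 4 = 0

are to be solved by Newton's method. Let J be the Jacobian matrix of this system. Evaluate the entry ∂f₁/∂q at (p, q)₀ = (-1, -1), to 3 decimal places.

4.000

∂f₁/∂q = 4.
At (-1, -1) this is 4.000.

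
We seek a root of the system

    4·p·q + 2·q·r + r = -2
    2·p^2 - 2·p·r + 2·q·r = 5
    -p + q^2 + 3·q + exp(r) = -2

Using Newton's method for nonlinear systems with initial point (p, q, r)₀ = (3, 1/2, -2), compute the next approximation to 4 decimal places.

(1.8513, -0.0548, -0.6321)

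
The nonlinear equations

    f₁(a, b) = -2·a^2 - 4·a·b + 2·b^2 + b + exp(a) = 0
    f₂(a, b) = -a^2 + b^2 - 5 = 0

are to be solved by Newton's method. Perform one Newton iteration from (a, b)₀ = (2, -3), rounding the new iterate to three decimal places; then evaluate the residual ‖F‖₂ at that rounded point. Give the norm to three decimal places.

At (2, -3): F = (38.38906, 0.000).
Jacobian J = [[-4·a - 4·b + exp(a), -4·a + 4·b + 1], [-2·a, 2·b]].
At the point, J = [[11.38906, -19.000], [-4.000, -6.000]] (det J = -144.33434).
Solving J·Δ = −F gives Δ = (-1.596, 1.064).
Then the next iterate is (a, b)₁ = (0.404, -1.936).
Re-evaluating at (0.404, -1.936): F = (9.86014, -1.41512), so ‖F‖₂ = 9.961.

9.961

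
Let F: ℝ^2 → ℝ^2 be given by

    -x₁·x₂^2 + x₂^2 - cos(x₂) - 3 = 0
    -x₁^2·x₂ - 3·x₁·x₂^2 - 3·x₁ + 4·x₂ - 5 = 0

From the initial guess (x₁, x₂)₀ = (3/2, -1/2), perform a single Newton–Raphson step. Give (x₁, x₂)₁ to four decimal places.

At (3/2, -1/2): F = (-4.002583, -11.5000).
Jacobian J = [[-x₂^2, -2·x₁·x₂ + 2·x₂ + sin(x₂)], [-2·x₁·x₂ - 3·x₂^2 - 3, -x₁^2 - 6·x₁·x₂ + 4]].
At the point, J = [[-0.2500, 0.020574], [-2.2500, 6.2500]] (det J = -1.516207).
Solving J·Δ = −F gives Δ = (-16.3431, -4.0435).
Then the next iterate is (x₁, x₂)₁ = (-14.8431, -4.5435).

(-14.8431, -4.5435)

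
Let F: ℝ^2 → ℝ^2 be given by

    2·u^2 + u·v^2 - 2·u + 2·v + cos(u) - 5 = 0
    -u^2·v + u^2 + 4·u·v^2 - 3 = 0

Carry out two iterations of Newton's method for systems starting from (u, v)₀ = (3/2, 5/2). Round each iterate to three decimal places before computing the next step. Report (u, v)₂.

(2.180, 0.493)

At (3/2, 5/2): F = (10.94574, 31.125).
Jacobian J = [[4·u + v^2 - sin(u) - 2, 2·u·v + 2], [-2·u·v + 2·u + 4·v^2, -u^2 + 8·u·v]].
At the point, J = [[9.25251, 9.500], [20.500, 27.750]] (det J = 62.00701).
Solving J·Δ = −F gives Δ = (-0.130, -1.026).
Then the next iterate is (u, v)₁ = (1.370, 1.474).
Round to (1.370, 1.474) and repeat: F = (2.13782, 8.01661), J = [[4.67277, 6.03876], [7.39194, 14.27814]].
Δ = (0.810, -0.981), so (u, v)₂ = (2.180, 0.493).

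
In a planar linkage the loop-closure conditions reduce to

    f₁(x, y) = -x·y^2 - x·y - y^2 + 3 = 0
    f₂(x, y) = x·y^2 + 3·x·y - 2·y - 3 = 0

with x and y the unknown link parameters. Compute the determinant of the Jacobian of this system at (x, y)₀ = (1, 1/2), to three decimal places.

3.750

J = [[-y^2 - y, -2·x·y - x - 2·y], [y^2 + 3·y, 2·x·y + 3·x - 2]].
At the point, J = [[-0.750, -3.000], [1.750, 2.000]].
det J = 3.750.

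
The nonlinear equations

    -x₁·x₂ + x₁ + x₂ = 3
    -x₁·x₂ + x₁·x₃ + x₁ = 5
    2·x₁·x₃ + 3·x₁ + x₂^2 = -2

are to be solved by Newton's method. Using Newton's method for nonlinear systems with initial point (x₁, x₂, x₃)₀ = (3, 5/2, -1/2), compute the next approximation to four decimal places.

(6.8889, -2.9167, 0.3426)

At (3, 5/2, -1/2): F = (-5.0000, -11.0000, 14.2500).
Jacobian J = [[-x₂ + 1, -x₁ + 1, 0], [-x₂ + x₃ + 1, -x₁, x₁], [2·x₃ + 3, 2·x₂, 2·x₁]].
At the point, J = [[-1.5000, -2.0000, 0.0000], [-2.0000, -3.0000, 3.0000], [2.0000, 5.0000, 6.0000]] (det J = 13.5000).
Solving J·Δ = −F gives Δ = (3.8889, -5.4167, 0.8426).
Then the next iterate is (x₁, x₂, x₃)₁ = (6.8889, -2.9167, 0.3426).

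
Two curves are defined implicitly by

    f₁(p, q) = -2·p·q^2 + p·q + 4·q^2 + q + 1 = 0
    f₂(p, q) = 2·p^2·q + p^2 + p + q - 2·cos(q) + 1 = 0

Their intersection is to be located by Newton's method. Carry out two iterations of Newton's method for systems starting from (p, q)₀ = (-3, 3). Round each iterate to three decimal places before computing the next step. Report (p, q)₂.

(-1.341, 1.002)

At (-3, 3): F = (85.000, 65.97998).
Jacobian J = [[-2·q^2 + q, -4·p·q + p + 8·q + 1], [4·p·q + 2·p + 1, 2·p^2 + 2·sin(q) + 1]].
At the point, J = [[-15.000, 58.000], [-41.000, 19.28224]] (det J = 2088.76640).
Solving J·Δ = −F gives Δ = (1.047, -1.195).
Then the next iterate is (p, q)₁ = (-1.953, 1.805).
Round to (-1.953, 1.805) and repeat: F = (25.03778, 18.89964), J = [[-4.71105, 27.58766], [-17.00666, 10.57382]].
Δ = (0.612, -0.803), so (p, q)₂ = (-1.341, 1.002).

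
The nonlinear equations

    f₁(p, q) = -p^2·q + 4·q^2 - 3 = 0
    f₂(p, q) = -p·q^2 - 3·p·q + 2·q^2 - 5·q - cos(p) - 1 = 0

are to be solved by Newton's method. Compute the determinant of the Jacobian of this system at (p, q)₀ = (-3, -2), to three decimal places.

238.472

J = [[-2·p·q, -p^2 + 8·q], [-q^2 - 3·q + sin(p), -2·p·q - 3·p + 4·q - 5]].
At the point, J = [[-12.000, -25.000], [1.85888, -16.000]].
det J = 238.472.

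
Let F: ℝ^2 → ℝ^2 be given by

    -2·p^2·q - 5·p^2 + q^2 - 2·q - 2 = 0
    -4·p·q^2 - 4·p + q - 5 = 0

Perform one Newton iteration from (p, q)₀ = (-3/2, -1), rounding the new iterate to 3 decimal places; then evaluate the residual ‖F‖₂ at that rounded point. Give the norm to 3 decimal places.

1.280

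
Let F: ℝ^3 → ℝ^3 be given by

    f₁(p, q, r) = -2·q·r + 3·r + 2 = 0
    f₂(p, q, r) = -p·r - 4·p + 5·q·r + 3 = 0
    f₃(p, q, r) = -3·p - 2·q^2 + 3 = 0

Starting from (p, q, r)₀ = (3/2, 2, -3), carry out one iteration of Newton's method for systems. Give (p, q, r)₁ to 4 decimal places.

At (3/2, 2, -3): F = (5.0000, -28.5000, -9.5000).
Jacobian J = [[0, -2·r, -2·q + 3], [-r - 4, 5·r, -p + 5·q], [-3, -4·q, 0]].
At the point, J = [[0.0000, 6.0000, -1.0000], [-1.0000, -15.0000, 8.5000], [-3.0000, -8.0000, 0.0000]] (det J = -116.0000).
Solving J·Δ = −F gives Δ = (-1.9828, -0.4440, 2.3362).
Then the next iterate is (p, q, r)₁ = (-0.4828, 1.5560, -0.6638).

(-0.4828, 1.5560, -0.6638)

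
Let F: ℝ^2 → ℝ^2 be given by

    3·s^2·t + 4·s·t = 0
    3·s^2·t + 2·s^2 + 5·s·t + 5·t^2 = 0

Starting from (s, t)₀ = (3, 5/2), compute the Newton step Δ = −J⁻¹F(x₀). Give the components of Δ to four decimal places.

At (3, 5/2): F = (97.5000, 154.2500).
Jacobian J = [[6·s·t + 4·t, 3·s^2 + 4·s], [6·s·t + 4·s + 5·t, 3·s^2 + 5·s + 10·t]].
At the point, J = [[55.0000, 39.0000], [69.5000, 67.0000]] (det J = 974.5000).
Solving J·Δ = −F gives Δ = (-0.5303, -1.7522).

(-0.5303, -1.7522)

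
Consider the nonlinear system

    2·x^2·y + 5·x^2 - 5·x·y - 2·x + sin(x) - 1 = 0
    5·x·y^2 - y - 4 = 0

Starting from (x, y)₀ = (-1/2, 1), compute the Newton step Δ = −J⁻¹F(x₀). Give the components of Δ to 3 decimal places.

At (-1/2, 1): F = (3.77057, -7.500).
Jacobian J = [[4·x·y + 10·x - 5·y + cos(x) - 2, 2·x^2 - 5·x], [5·y^2, 10·x·y - 1]].
At the point, J = [[-13.12242, 3.000], [5.000, -6.000]] (det J = 63.73450).
Solving J·Δ = −F gives Δ = (0.002, -1.248).

(0.002, -1.248)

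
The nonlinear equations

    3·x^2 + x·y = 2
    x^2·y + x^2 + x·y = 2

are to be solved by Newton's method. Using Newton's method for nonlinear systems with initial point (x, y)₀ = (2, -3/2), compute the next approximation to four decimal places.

(1.2000, -0.8000)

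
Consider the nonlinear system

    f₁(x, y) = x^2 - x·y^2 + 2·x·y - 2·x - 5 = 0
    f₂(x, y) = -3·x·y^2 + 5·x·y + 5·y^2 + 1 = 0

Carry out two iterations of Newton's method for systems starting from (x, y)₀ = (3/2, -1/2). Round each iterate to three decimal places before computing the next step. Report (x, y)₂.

(8.938, 14.658)

At (3/2, -1/2): F = (-7.625, -2.625).
Jacobian J = [[2·x - y^2 + 2·y - 2, -2·x·y + 2·x], [-3·y^2 + 5·y, -6·x·y + 5·x + 10·y]].
At the point, J = [[-0.250, 4.500], [-3.250, 7.000]] (det J = 12.875).
Solving J·Δ = −F gives Δ = (3.228, 1.874).
Then the next iterate is (x, y)₁ = (4.728, 1.374).
Round to (4.728, 1.374) and repeat: F = (11.96465, 16.14311), J = [[8.31612, -3.53654], [1.20637, -1.59763]].
Δ = (4.210, 13.284), so (x, y)₂ = (8.938, 14.658).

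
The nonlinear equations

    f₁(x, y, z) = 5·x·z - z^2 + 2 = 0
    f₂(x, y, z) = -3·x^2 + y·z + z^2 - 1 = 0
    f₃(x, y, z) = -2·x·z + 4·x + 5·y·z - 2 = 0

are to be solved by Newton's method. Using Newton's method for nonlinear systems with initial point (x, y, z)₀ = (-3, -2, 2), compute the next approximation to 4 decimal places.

(-1.5459, -0.1676, 1.0811)

At (-3, -2, 2): F = (-32.0000, -28.0000, -22.0000).
Jacobian J = [[5·z, 0, 5·x - 2·z], [-6·x, z, y + 2·z], [-2·z + 4, 5·z, -2·x + 5·y]].
At the point, J = [[10.0000, 0.0000, -19.0000], [18.0000, 2.0000, 2.0000], [0.0000, 10.0000, -4.0000]] (det J = -3700.0000).
Solving J·Δ = −F gives Δ = (1.4541, 1.8324, -0.9189).
Then the next iterate is (x, y, z)₁ = (-1.5459, -0.1676, 1.0811).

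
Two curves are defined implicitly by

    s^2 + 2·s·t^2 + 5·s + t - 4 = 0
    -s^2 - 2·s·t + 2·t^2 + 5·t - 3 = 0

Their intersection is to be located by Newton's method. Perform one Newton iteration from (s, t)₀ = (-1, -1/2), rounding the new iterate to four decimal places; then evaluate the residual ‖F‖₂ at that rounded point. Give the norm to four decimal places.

11.6897

At (-1, -1/2): F = (-9.0000, -7.0000).
Jacobian J = [[2·s + 2·t^2 + 5, 4·s·t + 1], [-2·s - 2·t, -2·s + 4·t + 5]].
At the point, J = [[3.5000, 3.0000], [3.0000, 5.0000]] (det J = 8.5000).
Solving J·Δ = −F gives Δ = (2.8235, -0.2941).
Then the next iterate is (s, t)₁ = (1.8235, -0.7941).
Re-evaluating at (1.8235, -0.7941): F = (9.948332, -6.138380), so ‖F‖₂ = 11.6897.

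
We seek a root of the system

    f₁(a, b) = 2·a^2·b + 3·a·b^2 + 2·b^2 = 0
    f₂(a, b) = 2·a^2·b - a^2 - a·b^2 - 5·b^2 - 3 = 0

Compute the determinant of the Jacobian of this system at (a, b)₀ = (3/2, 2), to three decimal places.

J = [[4·a·b + 3·b^2, 2·a^2 + 6·a·b + 4·b], [4·a·b - 2·a - b^2, 2·a^2 - 2·a·b - 10·b]].
At the point, J = [[24.000, 30.500], [5.000, -21.500]].
det J = -668.500.

-668.500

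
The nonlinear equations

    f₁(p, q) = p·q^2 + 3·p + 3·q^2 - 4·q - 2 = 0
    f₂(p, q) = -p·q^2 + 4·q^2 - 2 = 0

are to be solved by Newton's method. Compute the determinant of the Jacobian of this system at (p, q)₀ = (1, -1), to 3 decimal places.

J = [[q^2 + 3, 2·p·q + 6·q - 4], [-q^2, -2·p·q + 8·q]].
At the point, J = [[4.000, -12.000], [-1.000, -6.000]].
det J = -36.000.

-36.000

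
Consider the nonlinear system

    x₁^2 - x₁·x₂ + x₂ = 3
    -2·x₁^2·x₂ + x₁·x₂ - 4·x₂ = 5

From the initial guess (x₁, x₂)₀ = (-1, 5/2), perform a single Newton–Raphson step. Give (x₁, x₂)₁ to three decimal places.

(-4.692, -7.308)

At (-1, 5/2): F = (3.000, -22.500).
Jacobian J = [[2·x₁ - x₂, -x₁ + 1], [-4·x₁·x₂ + x₂, -2·x₁^2 + x₁ - 4]].
At the point, J = [[-4.500, 2.000], [12.500, -7.000]] (det J = 6.500).
Solving J·Δ = −F gives Δ = (-3.692, -9.808).
Then the next iterate is (x₁, x₂)₁ = (-4.692, -7.308).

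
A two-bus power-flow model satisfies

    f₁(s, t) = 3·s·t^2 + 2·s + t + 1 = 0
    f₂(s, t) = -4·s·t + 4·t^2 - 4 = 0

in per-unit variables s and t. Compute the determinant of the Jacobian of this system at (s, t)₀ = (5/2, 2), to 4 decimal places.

J = [[3·t^2 + 2, 6·s·t + 1], [-4·t, -4·s + 8·t]].
At the point, J = [[14.0000, 31.0000], [-8.0000, 6.0000]].
det J = 332.0000.

332.0000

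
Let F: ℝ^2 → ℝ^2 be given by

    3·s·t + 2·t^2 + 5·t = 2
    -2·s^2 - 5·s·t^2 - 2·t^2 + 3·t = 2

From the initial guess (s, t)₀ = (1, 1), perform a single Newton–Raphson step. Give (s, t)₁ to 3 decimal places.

(0.893, 0.360)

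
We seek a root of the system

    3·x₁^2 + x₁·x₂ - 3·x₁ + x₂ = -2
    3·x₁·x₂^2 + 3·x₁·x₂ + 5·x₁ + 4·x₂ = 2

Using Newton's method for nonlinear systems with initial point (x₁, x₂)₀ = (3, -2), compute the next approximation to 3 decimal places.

At (3, -2): F = (12.000, 23.000).
Jacobian J = [[6·x₁ + x₂ - 3, x₁ + 1], [3·x₂^2 + 3·x₂ + 5, 6·x₁·x₂ + 3·x₁ + 4]].
At the point, J = [[13.000, 4.000], [11.000, -23.000]] (det J = -343.000).
Solving J·Δ = −F gives Δ = (-1.073, 0.487).
Then the next iterate is (x₁, x₂)₁ = (1.927, -1.513).

(1.927, -1.513)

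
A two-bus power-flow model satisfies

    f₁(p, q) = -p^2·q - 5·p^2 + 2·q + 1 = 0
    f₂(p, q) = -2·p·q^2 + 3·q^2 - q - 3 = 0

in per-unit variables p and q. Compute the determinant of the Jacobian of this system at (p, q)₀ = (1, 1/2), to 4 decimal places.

J = [[-2·p·q - 10·p, -p^2 + 2], [-2·q^2, -4·p·q + 6·q - 1]].
At the point, J = [[-11.0000, 1.0000], [-0.5000, 0.0000]].
det J = 0.5000.

0.5000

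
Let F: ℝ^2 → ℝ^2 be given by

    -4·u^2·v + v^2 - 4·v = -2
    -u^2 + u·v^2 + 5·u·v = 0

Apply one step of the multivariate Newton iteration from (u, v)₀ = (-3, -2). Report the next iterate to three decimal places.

At (-3, -2): F = (86.000, 9.000).
Jacobian J = [[-8·u·v, -4·u^2 + 2·v - 4], [-2·u + v^2 + 5·v, 2·u·v + 5·u]].
At the point, J = [[-48.000, -44.000], [0.000, -3.000]] (det J = 144.000).
Solving J·Δ = −F gives Δ = (-0.958, 3.000).
Then the next iterate is (u, v)₁ = (-3.958, 1.000).

(-3.958, 1.000)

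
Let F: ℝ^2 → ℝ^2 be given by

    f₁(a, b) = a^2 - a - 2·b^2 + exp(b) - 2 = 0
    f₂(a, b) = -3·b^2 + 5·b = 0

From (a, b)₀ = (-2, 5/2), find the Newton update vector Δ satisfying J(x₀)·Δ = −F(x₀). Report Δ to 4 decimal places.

At (-2, 5/2): F = (3.682494, -6.2500).
Jacobian J = [[2·a - 1, -4·b + exp(b)], [0, -6·b + 5]].
At the point, J = [[-5.0000, 2.182494], [0.0000, -10.0000]] (det J = 50.0000).
Solving J·Δ = −F gives Δ = (0.4637, -0.6250).

(0.4637, -0.6250)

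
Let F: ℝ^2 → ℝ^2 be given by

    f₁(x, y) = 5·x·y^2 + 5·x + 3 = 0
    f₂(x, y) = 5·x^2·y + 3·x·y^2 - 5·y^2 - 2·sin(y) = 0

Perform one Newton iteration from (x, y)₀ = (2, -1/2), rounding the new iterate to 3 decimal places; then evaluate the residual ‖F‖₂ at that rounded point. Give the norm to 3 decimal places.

4761.663

At (2, -1/2): F = (15.500, -8.79115).
Jacobian J = [[5·y^2 + 5, 10·x·y], [10·x·y + 3·y^2, 5·x^2 + 6·x·y - 10·y - 2·cos(y)]].
At the point, J = [[6.250, -10.000], [-9.250, 17.24483]] (det J = 15.28022).
Solving J·Δ = −F gives Δ = (-11.740, -5.787).
Then the next iterate is (x, y)₁ = (-9.740, -6.287).
Re-evaluating at (-9.740, -6.287): F = (-1970.63417, -4334.74772), so ‖F‖₂ = 4761.663.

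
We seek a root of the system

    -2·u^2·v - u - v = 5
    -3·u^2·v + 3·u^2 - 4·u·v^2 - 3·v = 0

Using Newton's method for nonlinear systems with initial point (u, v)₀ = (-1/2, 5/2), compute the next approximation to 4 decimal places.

(-8.4565, -24.2174)

At (-1/2, 5/2): F = (-8.2500, 3.8750).
Jacobian J = [[-4·u·v - 1, -2·u^2 - 1], [-6·u·v + 6·u - 4·v^2, -3·u^2 - 8·u·v - 3]].
At the point, J = [[4.0000, -1.5000], [-20.5000, 6.2500]] (det J = -5.7500).
Solving J·Δ = −F gives Δ = (-7.9565, -26.7174).
Then the next iterate is (u, v)₁ = (-8.4565, -24.2174).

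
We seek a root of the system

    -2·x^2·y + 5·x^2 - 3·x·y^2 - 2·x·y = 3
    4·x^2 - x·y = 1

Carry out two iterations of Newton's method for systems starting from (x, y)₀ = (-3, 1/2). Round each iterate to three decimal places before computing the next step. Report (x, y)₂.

At (-3, 1/2): F = (38.250, 36.500).
Jacobian J = [[-4·x·y + 10·x - 3·y^2 - 2·y, -2·x^2 - 6·x·y - 2·x], [8·x - y, -x]].
At the point, J = [[-25.750, -3.000], [-24.500, 3.000]] (det J = -150.750).
Solving J·Δ = −F gives Δ = (1.488, -0.018).
Then the next iterate is (x, y)₁ = (-1.512, 0.482).
Round to (-1.512, 0.482) and repeat: F = (8.73827, 8.87336), J = [[-13.86584, 2.82442], [-12.578, 1.512]].
Δ = (0.814, 0.902), so (x, y)₂ = (-0.698, 1.384).

(-0.698, 1.384)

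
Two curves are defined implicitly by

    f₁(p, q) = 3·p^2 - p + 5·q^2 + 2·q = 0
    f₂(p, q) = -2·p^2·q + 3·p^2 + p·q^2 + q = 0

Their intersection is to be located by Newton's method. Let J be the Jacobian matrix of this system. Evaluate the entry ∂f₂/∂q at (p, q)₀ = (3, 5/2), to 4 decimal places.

∂f₂/∂q = -2·p^2 + 2·p·q + 1.
At (3, 5/2) this is -2.0000.

-2.0000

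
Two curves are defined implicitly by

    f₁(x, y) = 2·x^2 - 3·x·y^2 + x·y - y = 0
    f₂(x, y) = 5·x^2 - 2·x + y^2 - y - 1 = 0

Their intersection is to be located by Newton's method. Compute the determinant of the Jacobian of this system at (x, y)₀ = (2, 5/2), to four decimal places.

489.0000

J = [[4·x - 3·y^2 + y, -6·x·y + x - 1], [10·x - 2, 2·y - 1]].
At the point, J = [[-8.2500, -29.0000], [18.0000, 4.0000]].
det J = 489.0000.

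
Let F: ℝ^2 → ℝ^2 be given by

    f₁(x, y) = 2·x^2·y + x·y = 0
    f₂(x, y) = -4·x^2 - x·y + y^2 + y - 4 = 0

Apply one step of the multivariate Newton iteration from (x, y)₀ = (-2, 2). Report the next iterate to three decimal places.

(-1.209, 1.846)

At (-2, 2): F = (12.000, -10.000).
Jacobian J = [[4·x·y + y, 2·x^2 + x], [-8·x - y, -x + 2·y + 1]].
At the point, J = [[-14.000, 6.000], [14.000, 7.000]] (det J = -182.000).
Solving J·Δ = −F gives Δ = (0.791, -0.154).
Then the next iterate is (x, y)₁ = (-1.209, 1.846).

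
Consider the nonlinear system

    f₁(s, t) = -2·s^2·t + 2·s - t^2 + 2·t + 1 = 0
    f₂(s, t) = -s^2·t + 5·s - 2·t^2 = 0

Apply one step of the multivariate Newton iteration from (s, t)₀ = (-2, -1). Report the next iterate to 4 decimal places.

At (-2, -1): F = (2.0000, -8.0000).
Jacobian J = [[-4·s·t + 2, -2·s^2 - 2·t + 2], [-2·s·t + 5, -s^2 - 4·t]].
At the point, J = [[-6.0000, -4.0000], [1.0000, 0.0000]] (det J = 4.0000).
Solving J·Δ = −F gives Δ = (8.0000, -11.5000).
Then the next iterate is (s, t)₁ = (6.0000, -12.5000).

(6.0000, -12.5000)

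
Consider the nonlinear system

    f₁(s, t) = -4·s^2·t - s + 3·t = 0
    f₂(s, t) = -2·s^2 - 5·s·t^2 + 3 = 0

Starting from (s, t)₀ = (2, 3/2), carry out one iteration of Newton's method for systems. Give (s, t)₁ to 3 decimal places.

(1.425, 0.952)

At (2, 3/2): F = (-21.500, -27.500).
Jacobian J = [[-8·s·t - 1, -4·s^2 + 3], [-4·s - 5·t^2, -10·s·t]].
At the point, J = [[-25.000, -13.000], [-19.250, -30.000]] (det J = 499.750).
Solving J·Δ = −F gives Δ = (-0.575, -0.548).
Then the next iterate is (s, t)₁ = (1.425, 0.952).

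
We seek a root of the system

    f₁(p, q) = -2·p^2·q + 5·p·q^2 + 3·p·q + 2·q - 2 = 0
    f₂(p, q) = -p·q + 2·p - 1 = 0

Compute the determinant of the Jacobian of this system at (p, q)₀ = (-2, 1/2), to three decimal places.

46.500

J = [[-4·p·q + 5·q^2 + 3·q, -2·p^2 + 10·p·q + 3·p + 2], [-q + 2, -p]].
At the point, J = [[6.750, -22.000], [1.500, 2.000]].
det J = 46.500.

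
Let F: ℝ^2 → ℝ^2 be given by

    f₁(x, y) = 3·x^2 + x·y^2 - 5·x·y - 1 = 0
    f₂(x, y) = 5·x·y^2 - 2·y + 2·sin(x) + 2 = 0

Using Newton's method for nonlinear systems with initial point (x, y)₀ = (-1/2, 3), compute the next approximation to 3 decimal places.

(-0.157, 2.328)

At (-1/2, 3): F = (2.750, -27.45885).
Jacobian J = [[6·x + y^2 - 5·y, 2·x·y - 5·x], [5·y^2 + 2·cos(x), 10·x·y - 2]].
At the point, J = [[-9.000, -0.500], [46.75517, -17.000]] (det J = 176.37758).
Solving J·Δ = −F gives Δ = (0.343, -0.672).
Then the next iterate is (x, y)₁ = (-0.157, 2.328).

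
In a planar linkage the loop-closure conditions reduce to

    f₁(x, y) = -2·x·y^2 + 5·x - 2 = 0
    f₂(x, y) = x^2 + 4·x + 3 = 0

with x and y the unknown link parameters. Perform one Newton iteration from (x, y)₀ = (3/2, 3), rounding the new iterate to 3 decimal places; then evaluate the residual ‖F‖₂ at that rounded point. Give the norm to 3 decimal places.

2.665

At (3/2, 3): F = (-21.500, 11.250).
Jacobian J = [[-2·y^2 + 5, -4·x·y], [2·x + 4, 0]].
At the point, J = [[-13.000, -18.000], [7.000, 0.000]] (det J = 126.000).
Solving J·Δ = −F gives Δ = (-1.607, -0.034).
Then the next iterate is (x, y)₁ = (-0.107, 2.966).
Re-evaluating at (-0.107, 2.966): F = (-0.65241, 2.58345), so ‖F‖₂ = 2.665.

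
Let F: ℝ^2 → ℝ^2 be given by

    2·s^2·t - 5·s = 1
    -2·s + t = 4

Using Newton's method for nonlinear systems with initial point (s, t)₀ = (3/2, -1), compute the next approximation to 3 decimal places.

At (3/2, -1): F = (-13.000, -8.000).
Jacobian J = [[4·s·t - 5, 2·s^2], [-2, 1]].
At the point, J = [[-11.000, 4.500], [-2.000, 1.000]] (det J = -2.000).
Solving J·Δ = −F gives Δ = (11.500, 31.000).
Then the next iterate is (s, t)₁ = (13.000, 30.000).

(13.000, 30.000)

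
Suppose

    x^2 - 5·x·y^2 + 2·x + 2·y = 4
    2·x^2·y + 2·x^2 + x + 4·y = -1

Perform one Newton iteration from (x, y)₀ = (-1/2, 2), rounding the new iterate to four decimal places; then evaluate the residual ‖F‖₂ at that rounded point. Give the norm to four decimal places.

245.7134

At (-1/2, 2): F = (9.2500, 10.0000).
Jacobian J = [[2·x - 5·y^2 + 2, -10·x·y + 2], [4·x·y + 4·x + 1, 2·x^2 + 4]].
At the point, J = [[-19.0000, 12.0000], [-5.0000, 4.5000]] (det J = -25.5000).
Solving J·Δ = −F gives Δ = (-3.0735, -5.6373).
Then the next iterate is (x, y)₁ = (-3.5735, -3.6373).
Re-evaluating at (-3.5735, -3.6373): F = (230.734457, -84.478826), so ‖F‖₂ = 245.7134.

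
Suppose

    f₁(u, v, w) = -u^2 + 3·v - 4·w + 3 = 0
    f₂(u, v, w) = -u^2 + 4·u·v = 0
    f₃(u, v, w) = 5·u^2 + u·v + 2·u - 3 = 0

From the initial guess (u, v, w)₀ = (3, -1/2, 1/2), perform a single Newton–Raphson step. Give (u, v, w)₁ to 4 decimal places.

At (3, -1/2, 1/2): F = (-9.5000, -15.0000, 46.5000).
Jacobian J = [[-2·u, 3, -4], [-2·u + 4·v, 4·u, 0], [10·u + v + 2, u, 0]].
At the point, J = [[-6.0000, 3.0000, -4.0000], [-8.0000, 12.0000, 0.0000], [31.5000, 3.0000, 0.0000]] (det J = 1608.0000).
Solving J·Δ = −F gives Δ = (-1.5000, 0.2500, 0.0625).
Then the next iterate is (u, v, w)₁ = (1.5000, -0.2500, 0.5625).

(1.5000, -0.2500, 0.5625)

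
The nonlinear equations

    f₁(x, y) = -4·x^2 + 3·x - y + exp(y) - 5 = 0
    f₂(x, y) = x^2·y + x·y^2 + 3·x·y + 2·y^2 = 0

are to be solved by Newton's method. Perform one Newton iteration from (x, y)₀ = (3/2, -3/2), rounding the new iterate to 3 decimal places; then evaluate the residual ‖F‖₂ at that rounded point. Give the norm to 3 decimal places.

3.502

At (3/2, -3/2): F = (-7.77687, -2.250).
Jacobian J = [[-8·x + 3, exp(y) - 1], [2·x·y + y^2 + 3·y, x^2 + 2·x·y + 3·x + 4·y]].
At the point, J = [[-9.000, -0.77687], [-6.750, -3.750]] (det J = 28.50613).
Solving J·Δ = −F gives Δ = (-0.962, 1.131).
Then the next iterate is (x, y)₁ = (0.538, -0.369).
Re-evaluating at (0.538, -0.369): F = (-3.48335, -0.35679), so ‖F‖₂ = 3.502.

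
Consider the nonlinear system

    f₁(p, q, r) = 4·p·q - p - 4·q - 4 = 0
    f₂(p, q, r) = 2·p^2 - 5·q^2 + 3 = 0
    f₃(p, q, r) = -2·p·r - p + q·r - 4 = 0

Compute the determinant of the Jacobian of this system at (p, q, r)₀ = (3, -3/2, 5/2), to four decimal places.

1507.5000

J = [[4·q - 1, 4·p - 4, 0], [4·p, -10·q, 0], [-2·r - 1, r, -2·p + q]].
At the point, J = [[-7.0000, 8.0000, 0.0000], [12.0000, 15.0000, 0.0000], [-6.0000, 2.5000, -7.5000]].
det J = 1507.5000.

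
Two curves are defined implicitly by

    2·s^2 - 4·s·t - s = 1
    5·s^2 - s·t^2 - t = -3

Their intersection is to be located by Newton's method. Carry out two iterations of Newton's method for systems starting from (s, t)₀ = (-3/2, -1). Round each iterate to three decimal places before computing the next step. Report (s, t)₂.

(0.068, 0.381)

At (-3/2, -1): F = (-1.000, 16.750).
Jacobian J = [[4·s - 4·t - 1, -4·s], [10·s - t^2, -2·s·t - 1]].
At the point, J = [[-3.000, 6.000], [-16.000, -4.000]] (det J = 108.000).
Solving J·Δ = −F gives Δ = (0.894, 0.613).
Then the next iterate is (s, t)₁ = (-0.606, -0.387).
Round to (-0.606, -0.387) and repeat: F = (-0.59762, 5.31394), J = [[-1.876, 2.424], [-6.20977, -1.46904]].
Δ = (0.674, 0.768), so (s, t)₂ = (0.068, 0.381).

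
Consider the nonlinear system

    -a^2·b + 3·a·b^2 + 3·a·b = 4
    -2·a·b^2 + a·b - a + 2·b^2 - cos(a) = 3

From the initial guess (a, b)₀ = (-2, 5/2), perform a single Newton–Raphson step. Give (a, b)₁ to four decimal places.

At (-2, 5/2): F = (-66.5000, 31.916147).
Jacobian J = [[-2·a·b + 3·b^2 + 3·b, -a^2 + 6·a·b + 3·a], [-2·b^2 + b + sin(a) - 1, -4·a·b + a + 4·b]].
At the point, J = [[36.2500, -40.0000], [-11.909297, 28.0000]] (det J = 538.628103).
Solving J·Δ = −F gives Δ = (1.0868, -0.6776).
Then the next iterate is (a, b)₁ = (-0.9132, 1.8224).

(-0.9132, 1.8224)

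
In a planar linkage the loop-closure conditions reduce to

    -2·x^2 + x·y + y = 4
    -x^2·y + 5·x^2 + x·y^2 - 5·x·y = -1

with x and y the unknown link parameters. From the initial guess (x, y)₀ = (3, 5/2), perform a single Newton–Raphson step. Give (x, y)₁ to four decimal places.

(1.2376, 1.3144)

At (3, 5/2): F = (-12.0000, 4.7500).
Jacobian J = [[-4·x + y, x + 1], [-2·x·y + 10·x + y^2 - 5·y, -x^2 + 2·x·y - 5·x]].
At the point, J = [[-9.5000, 4.0000], [8.7500, -9.0000]] (det J = 50.5000).
Solving J·Δ = −F gives Δ = (-1.7624, -1.1856).
Then the next iterate is (x, y)₁ = (1.2376, 1.3144).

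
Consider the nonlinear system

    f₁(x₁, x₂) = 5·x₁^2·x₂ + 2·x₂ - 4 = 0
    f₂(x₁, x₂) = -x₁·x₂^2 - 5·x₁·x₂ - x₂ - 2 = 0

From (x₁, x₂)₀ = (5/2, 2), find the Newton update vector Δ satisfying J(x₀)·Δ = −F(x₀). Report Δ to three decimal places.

(-0.242, -1.515)

At (5/2, 2): F = (62.500, -39.000).
Jacobian J = [[10·x₁·x₂, 5·x₁^2 + 2], [-x₂^2 - 5·x₂, -2·x₁·x₂ - 5·x₁ - 1]].
At the point, J = [[50.000, 33.250], [-14.000, -23.500]] (det J = -709.500).
Solving J·Δ = −F gives Δ = (-0.242, -1.515).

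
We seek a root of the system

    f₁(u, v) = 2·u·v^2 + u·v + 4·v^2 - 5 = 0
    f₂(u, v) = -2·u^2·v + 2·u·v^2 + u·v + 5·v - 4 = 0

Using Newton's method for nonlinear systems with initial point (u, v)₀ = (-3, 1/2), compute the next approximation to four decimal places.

(-9.6538, -2.2308)

At (-3, 1/2): F = (-7.0000, -13.5000).
Jacobian J = [[2·v^2 + v, 4·u·v + u + 8·v], [-4·u·v + 2·v^2 + v, -2·u^2 + 4·u·v + u + 5]].
At the point, J = [[1.0000, -5.0000], [7.0000, -22.0000]] (det J = 13.0000).
Solving J·Δ = −F gives Δ = (-6.6538, -2.7308).
Then the next iterate is (u, v)₁ = (-9.6538, -2.2308).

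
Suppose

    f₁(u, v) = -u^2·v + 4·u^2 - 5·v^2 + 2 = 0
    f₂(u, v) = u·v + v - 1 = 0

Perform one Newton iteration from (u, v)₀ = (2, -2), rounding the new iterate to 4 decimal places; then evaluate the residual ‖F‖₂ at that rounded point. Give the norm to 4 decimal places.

3.7792

At (2, -2): F = (6.0000, -7.0000).
Jacobian J = [[-2·u·v + 8·u, -u^2 - 10·v], [v, u + 1]].
At the point, J = [[24.0000, 16.0000], [-2.0000, 3.0000]] (det J = 104.0000).
Solving J·Δ = −F gives Δ = (-1.2500, 1.5000).
Then the next iterate is (u, v)₁ = (0.7500, -0.5000).
Re-evaluating at (0.7500, -0.5000): F = (3.281250, -1.8750), so ‖F‖₂ = 3.7792.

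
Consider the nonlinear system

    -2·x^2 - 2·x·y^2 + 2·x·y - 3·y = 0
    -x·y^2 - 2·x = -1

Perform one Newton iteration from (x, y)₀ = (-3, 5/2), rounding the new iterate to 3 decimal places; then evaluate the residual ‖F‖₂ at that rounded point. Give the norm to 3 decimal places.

At (-3, 5/2): F = (-3.000, 25.750).
Jacobian J = [[-4·x - 2·y^2 + 2·y, -4·x·y + 2·x - 3], [-y^2 - 2, -2·x·y]].
At the point, J = [[4.500, 21.000], [-8.250, 15.000]] (det J = 240.750).
Solving J·Δ = −F gives Δ = (2.433, -0.379).
Then the next iterate is (x, y)₁ = (-0.567, 2.121).
Re-evaluating at (-0.567, 2.121): F = (-4.30973, 4.68473), so ‖F‖₂ = 6.366.

6.366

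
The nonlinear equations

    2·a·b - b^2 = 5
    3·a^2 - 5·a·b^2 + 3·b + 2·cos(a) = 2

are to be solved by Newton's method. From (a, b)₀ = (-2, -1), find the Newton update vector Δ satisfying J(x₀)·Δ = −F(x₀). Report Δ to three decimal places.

At (-2, -1): F = (-2.000, 16.16771).
Jacobian J = [[2·b, 2·a - 2·b], [6·a - 5·b^2 - 2·sin(a), -10·a·b + 3]].
At the point, J = [[-2.000, -2.000], [-15.18141, -17.000]] (det J = 3.63719).
Solving J·Δ = −F gives Δ = (-18.238, 17.238).

(-18.238, 17.238)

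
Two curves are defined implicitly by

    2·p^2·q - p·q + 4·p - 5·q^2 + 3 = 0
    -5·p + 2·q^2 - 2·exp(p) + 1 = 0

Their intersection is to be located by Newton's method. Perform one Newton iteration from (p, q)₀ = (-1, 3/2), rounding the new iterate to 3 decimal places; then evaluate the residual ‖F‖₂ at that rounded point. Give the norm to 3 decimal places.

1.289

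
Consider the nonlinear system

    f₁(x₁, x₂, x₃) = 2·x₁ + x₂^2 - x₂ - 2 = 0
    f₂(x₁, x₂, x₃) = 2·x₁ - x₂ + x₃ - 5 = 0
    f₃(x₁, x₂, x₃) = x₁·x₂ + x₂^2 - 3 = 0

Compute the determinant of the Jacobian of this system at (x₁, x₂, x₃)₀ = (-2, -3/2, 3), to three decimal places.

J = [[2, 2·x₂ - 1, 0], [2, -1, 1], [x₂, x₁ + 2·x₂, 0]].
At the point, J = [[2.000, -4.000, 0.000], [2.000, -1.000, 1.000], [-1.500, -5.000, 0.000]].
det J = 16.000.

16.000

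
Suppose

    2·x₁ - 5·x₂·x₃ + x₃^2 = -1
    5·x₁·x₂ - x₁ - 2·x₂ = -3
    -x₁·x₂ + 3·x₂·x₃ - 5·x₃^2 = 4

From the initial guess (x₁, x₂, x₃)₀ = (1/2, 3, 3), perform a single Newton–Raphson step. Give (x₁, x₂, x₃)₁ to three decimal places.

(0.262, 1.674, 1.378)

At (1/2, 3, 3): F = (-34.000, 4.000, -23.500).
Jacobian J = [[2, -5·x₃, -5·x₂ + 2·x₃], [5·x₂ - 1, 5·x₁ - 2, 0], [-x₂, -x₁ + 3·x₃, 3·x₂ - 10·x₃]].
At the point, J = [[2.000, -15.000, -9.000], [14.000, 0.500, 0.000], [-3.000, 8.500, -21.000]] (det J = -5515.500).
Solving J·Δ = −F gives Δ = (-0.238, -1.326, -1.622).
Then the next iterate is (x₁, x₂, x₃)₁ = (0.262, 1.674, 1.378).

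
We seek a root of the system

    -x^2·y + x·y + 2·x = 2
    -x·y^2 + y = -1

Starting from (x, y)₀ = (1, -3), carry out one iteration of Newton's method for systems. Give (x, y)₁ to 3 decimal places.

At (1, -3): F = (0.000, -11.000).
Jacobian J = [[-2·x·y + y + 2, -x^2 + x], [-y^2, -2·x·y + 1]].
At the point, J = [[5.000, 0.000], [-9.000, 7.000]] (det J = 35.000).
Solving J·Δ = −F gives Δ = (0.000, 1.571).
Then the next iterate is (x, y)₁ = (1.000, -1.429).

(1.000, -1.429)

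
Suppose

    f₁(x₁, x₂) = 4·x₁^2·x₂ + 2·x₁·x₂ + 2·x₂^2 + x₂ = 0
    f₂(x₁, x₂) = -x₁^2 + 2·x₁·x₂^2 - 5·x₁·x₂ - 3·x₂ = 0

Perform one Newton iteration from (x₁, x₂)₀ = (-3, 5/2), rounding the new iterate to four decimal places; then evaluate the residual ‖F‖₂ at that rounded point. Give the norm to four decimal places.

At (-3, 5/2): F = (90.0000, -16.5000).
Jacobian J = [[8·x₁·x₂ + 2·x₂, 4·x₁^2 + 2·x₁ + 4·x₂ + 1], [-2·x₁ + 2·x₂^2 - 5·x₂, 4·x₁·x₂ - 5·x₁ - 3]].
At the point, J = [[-55.0000, 41.0000], [6.0000, -18.0000]] (det J = 744.0000).
Solving J·Δ = −F gives Δ = (1.2681, -0.4940).
Then the next iterate is (x₁, x₂)₁ = (-1.7319, 2.0060).
Re-evaluating at (-1.7319, 2.0060): F = (27.173498, -5.584977), so ‖F‖₂ = 27.7415.

27.7415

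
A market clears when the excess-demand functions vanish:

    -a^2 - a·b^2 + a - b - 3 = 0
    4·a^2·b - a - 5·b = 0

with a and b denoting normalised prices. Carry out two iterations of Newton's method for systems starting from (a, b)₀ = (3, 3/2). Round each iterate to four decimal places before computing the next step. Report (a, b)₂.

At (3, 3/2): F = (-17.2500, 43.5000).
Jacobian J = [[-2·a - b^2 + 1, -2·a·b - 1], [8·a·b - 1, 4·a^2 - 5]].
At the point, J = [[-7.2500, -10.0000], [35.0000, 31.0000]] (det J = 125.2500).
Solving J·Δ = −F gives Δ = (0.7964, -2.3024).
Then the next iterate is (a, b)₁ = (3.7964, -0.8024).
Round to (3.7964, -0.8024) and repeat: F = (-15.258149, -46.043251), J = [[-7.236646, 5.092463], [-25.369851, 52.650612]].
Δ = (-2.2591, -0.2140), so (a, b)₂ = (1.5373, -1.0164).

(1.5373, -1.0164)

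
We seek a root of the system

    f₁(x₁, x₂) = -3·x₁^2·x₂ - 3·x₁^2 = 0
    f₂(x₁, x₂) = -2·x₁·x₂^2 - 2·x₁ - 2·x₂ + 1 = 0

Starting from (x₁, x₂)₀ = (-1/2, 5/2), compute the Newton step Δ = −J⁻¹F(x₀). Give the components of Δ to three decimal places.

(0.264, 0.191)

At (-1/2, 5/2): F = (-2.625, 3.250).
Jacobian J = [[-6·x₁·x₂ - 6·x₁, -3·x₁^2], [-2·x₂^2 - 2, -4·x₁·x₂ - 2]].
At the point, J = [[10.500, -0.750], [-14.500, 3.000]] (det J = 20.625).
Solving J·Δ = −F gives Δ = (0.264, 0.191).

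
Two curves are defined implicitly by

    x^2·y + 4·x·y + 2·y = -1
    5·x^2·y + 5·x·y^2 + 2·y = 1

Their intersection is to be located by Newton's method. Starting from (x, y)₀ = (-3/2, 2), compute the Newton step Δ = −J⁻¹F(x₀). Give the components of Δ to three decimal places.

(0.667, -0.667)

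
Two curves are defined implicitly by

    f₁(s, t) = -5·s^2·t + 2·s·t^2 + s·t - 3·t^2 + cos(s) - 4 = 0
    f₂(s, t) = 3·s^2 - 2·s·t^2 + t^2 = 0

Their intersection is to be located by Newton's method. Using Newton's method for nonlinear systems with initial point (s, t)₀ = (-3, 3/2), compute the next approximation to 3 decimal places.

At (-3, 3/2): F = (-97.23999, 42.750).
Jacobian J = [[-10·s·t + 2·t^2 + t - sin(s), -5·s^2 + 4·s·t + s - 6·t], [6·s - 2·t^2, -4·s·t + 2·t]].
At the point, J = [[51.14112, -75.000], [-22.500, 21.000]] (det J = -613.53648).
Solving J·Δ = −F gives Δ = (1.898, -0.003).
Then the next iterate is (s, t)₁ = (-1.102, 1.497).

(-1.102, 1.497)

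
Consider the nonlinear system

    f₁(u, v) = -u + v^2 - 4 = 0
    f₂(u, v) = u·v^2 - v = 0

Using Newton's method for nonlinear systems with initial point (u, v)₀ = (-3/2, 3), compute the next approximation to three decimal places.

At (-3/2, 3): F = (6.500, -16.500).
Jacobian J = [[-1, 2·v], [v^2, 2·u·v - 1]].
At the point, J = [[-1.000, 6.000], [9.000, -10.000]] (det J = -44.000).
Solving J·Δ = −F gives Δ = (0.773, -0.955).
Then the next iterate is (u, v)₁ = (-0.727, 2.045).

(-0.727, 2.045)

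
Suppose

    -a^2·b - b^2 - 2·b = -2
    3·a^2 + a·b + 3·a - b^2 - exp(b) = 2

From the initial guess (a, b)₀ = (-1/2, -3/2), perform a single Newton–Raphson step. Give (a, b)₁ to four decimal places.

(4.0715, 3.4763)

At (-1/2, -3/2): F = (3.1250, -4.473130).
Jacobian J = [[-2·a·b, -a^2 - 2·b - 2], [6·a + b + 3, a - 2·b - exp(b)]].
At the point, J = [[-1.5000, 0.7500], [-1.5000, 2.276870]] (det J = -2.290305).
Solving J·Δ = −F gives Δ = (4.5715, 4.9763).
Then the next iterate is (a, b)₁ = (4.0715, 3.4763).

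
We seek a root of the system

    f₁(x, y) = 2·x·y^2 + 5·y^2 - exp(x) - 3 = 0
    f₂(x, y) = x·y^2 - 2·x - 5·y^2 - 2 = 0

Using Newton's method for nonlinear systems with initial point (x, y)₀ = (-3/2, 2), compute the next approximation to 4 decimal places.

At (-3/2, 2): F = (4.776870, -25.0000).
Jacobian J = [[2·y^2 - exp(x), 4·x·y + 10·y], [y^2 - 2, 2·x·y - 10·y]].
At the point, J = [[7.776870, 8.0000], [2.0000, -26.0000]] (det J = -218.198616).
Solving J·Δ = −F gives Δ = (0.3474, -0.9348).
Then the next iterate is (x, y)₁ = (-1.1526, 1.0652).

(-1.1526, 1.0652)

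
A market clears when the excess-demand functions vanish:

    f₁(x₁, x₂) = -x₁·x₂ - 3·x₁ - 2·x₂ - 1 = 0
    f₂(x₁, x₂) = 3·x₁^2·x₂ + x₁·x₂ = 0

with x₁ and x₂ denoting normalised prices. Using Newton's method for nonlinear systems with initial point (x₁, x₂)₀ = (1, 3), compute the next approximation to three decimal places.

At (1, 3): F = (-13.000, 12.000).
Jacobian J = [[-x₂ - 3, -x₁ - 2], [6·x₁·x₂ + x₂, 3·x₁^2 + x₁]].
At the point, J = [[-6.000, -3.000], [21.000, 4.000]] (det J = 39.000).
Solving J·Δ = −F gives Δ = (0.410, -5.154).
Then the next iterate is (x₁, x₂)₁ = (1.410, -2.154).

(1.410, -2.154)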